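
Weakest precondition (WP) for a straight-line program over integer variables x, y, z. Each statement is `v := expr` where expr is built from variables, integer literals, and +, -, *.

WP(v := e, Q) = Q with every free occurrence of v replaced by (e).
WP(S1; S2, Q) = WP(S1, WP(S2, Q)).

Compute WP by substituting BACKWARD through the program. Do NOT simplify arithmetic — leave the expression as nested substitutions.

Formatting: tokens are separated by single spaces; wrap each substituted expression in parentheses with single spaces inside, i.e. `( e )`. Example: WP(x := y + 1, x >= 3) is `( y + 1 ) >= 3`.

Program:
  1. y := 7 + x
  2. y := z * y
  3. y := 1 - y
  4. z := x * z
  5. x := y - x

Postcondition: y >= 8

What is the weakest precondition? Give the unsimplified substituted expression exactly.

Answer: ( 1 - ( z * ( 7 + x ) ) ) >= 8

Derivation:
post: y >= 8
stmt 5: x := y - x  -- replace 0 occurrence(s) of x with (y - x)
  => y >= 8
stmt 4: z := x * z  -- replace 0 occurrence(s) of z with (x * z)
  => y >= 8
stmt 3: y := 1 - y  -- replace 1 occurrence(s) of y with (1 - y)
  => ( 1 - y ) >= 8
stmt 2: y := z * y  -- replace 1 occurrence(s) of y with (z * y)
  => ( 1 - ( z * y ) ) >= 8
stmt 1: y := 7 + x  -- replace 1 occurrence(s) of y with (7 + x)
  => ( 1 - ( z * ( 7 + x ) ) ) >= 8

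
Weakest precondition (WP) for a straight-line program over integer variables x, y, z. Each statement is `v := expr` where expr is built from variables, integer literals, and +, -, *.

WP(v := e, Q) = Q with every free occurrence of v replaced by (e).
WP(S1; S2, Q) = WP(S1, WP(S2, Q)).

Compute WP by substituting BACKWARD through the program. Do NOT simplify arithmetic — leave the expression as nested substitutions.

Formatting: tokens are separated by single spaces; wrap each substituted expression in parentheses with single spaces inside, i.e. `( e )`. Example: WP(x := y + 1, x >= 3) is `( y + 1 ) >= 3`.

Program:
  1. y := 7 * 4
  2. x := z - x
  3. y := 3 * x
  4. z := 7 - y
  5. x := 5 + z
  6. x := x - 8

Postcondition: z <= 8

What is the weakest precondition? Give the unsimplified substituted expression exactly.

post: z <= 8
stmt 6: x := x - 8  -- replace 0 occurrence(s) of x with (x - 8)
  => z <= 8
stmt 5: x := 5 + z  -- replace 0 occurrence(s) of x with (5 + z)
  => z <= 8
stmt 4: z := 7 - y  -- replace 1 occurrence(s) of z with (7 - y)
  => ( 7 - y ) <= 8
stmt 3: y := 3 * x  -- replace 1 occurrence(s) of y with (3 * x)
  => ( 7 - ( 3 * x ) ) <= 8
stmt 2: x := z - x  -- replace 1 occurrence(s) of x with (z - x)
  => ( 7 - ( 3 * ( z - x ) ) ) <= 8
stmt 1: y := 7 * 4  -- replace 0 occurrence(s) of y with (7 * 4)
  => ( 7 - ( 3 * ( z - x ) ) ) <= 8

Answer: ( 7 - ( 3 * ( z - x ) ) ) <= 8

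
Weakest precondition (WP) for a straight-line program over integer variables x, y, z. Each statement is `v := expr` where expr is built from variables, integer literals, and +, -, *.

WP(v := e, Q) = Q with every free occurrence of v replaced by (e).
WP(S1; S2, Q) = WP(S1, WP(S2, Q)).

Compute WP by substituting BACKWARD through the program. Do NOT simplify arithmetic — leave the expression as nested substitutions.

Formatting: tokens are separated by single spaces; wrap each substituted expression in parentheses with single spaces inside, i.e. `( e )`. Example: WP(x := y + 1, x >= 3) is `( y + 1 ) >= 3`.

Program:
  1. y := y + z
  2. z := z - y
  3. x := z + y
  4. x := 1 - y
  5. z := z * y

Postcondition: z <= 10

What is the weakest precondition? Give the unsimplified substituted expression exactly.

Answer: ( ( z - ( y + z ) ) * ( y + z ) ) <= 10

Derivation:
post: z <= 10
stmt 5: z := z * y  -- replace 1 occurrence(s) of z with (z * y)
  => ( z * y ) <= 10
stmt 4: x := 1 - y  -- replace 0 occurrence(s) of x with (1 - y)
  => ( z * y ) <= 10
stmt 3: x := z + y  -- replace 0 occurrence(s) of x with (z + y)
  => ( z * y ) <= 10
stmt 2: z := z - y  -- replace 1 occurrence(s) of z with (z - y)
  => ( ( z - y ) * y ) <= 10
stmt 1: y := y + z  -- replace 2 occurrence(s) of y with (y + z)
  => ( ( z - ( y + z ) ) * ( y + z ) ) <= 10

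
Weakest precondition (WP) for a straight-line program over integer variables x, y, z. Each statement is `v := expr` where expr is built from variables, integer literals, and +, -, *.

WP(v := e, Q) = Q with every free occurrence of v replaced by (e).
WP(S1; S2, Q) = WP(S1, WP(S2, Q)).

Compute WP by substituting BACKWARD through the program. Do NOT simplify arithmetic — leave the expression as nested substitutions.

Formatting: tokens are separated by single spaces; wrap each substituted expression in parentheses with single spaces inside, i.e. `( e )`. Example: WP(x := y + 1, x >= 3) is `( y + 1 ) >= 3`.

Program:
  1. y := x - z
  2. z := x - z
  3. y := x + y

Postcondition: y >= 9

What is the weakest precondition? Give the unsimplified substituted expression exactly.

Answer: ( x + ( x - z ) ) >= 9

Derivation:
post: y >= 9
stmt 3: y := x + y  -- replace 1 occurrence(s) of y with (x + y)
  => ( x + y ) >= 9
stmt 2: z := x - z  -- replace 0 occurrence(s) of z with (x - z)
  => ( x + y ) >= 9
stmt 1: y := x - z  -- replace 1 occurrence(s) of y with (x - z)
  => ( x + ( x - z ) ) >= 9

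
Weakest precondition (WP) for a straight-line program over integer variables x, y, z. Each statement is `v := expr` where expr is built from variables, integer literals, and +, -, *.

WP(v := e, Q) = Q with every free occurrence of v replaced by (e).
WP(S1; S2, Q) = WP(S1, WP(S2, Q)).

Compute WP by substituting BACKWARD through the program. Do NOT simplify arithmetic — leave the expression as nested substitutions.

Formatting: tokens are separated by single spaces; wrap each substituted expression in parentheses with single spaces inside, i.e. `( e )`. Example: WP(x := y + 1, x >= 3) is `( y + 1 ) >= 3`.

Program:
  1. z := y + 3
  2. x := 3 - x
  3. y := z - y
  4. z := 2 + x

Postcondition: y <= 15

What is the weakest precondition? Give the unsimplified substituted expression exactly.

Answer: ( ( y + 3 ) - y ) <= 15

Derivation:
post: y <= 15
stmt 4: z := 2 + x  -- replace 0 occurrence(s) of z with (2 + x)
  => y <= 15
stmt 3: y := z - y  -- replace 1 occurrence(s) of y with (z - y)
  => ( z - y ) <= 15
stmt 2: x := 3 - x  -- replace 0 occurrence(s) of x with (3 - x)
  => ( z - y ) <= 15
stmt 1: z := y + 3  -- replace 1 occurrence(s) of z with (y + 3)
  => ( ( y + 3 ) - y ) <= 15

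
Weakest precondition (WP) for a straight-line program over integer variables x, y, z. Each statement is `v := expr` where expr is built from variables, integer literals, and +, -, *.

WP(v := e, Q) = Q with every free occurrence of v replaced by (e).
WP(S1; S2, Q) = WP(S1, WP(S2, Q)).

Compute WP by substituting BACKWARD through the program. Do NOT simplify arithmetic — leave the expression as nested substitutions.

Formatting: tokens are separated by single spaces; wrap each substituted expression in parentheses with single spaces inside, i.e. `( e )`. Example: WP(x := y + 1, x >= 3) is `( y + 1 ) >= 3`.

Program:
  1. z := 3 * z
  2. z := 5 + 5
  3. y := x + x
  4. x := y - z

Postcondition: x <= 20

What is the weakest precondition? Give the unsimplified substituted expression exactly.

post: x <= 20
stmt 4: x := y - z  -- replace 1 occurrence(s) of x with (y - z)
  => ( y - z ) <= 20
stmt 3: y := x + x  -- replace 1 occurrence(s) of y with (x + x)
  => ( ( x + x ) - z ) <= 20
stmt 2: z := 5 + 5  -- replace 1 occurrence(s) of z with (5 + 5)
  => ( ( x + x ) - ( 5 + 5 ) ) <= 20
stmt 1: z := 3 * z  -- replace 0 occurrence(s) of z with (3 * z)
  => ( ( x + x ) - ( 5 + 5 ) ) <= 20

Answer: ( ( x + x ) - ( 5 + 5 ) ) <= 20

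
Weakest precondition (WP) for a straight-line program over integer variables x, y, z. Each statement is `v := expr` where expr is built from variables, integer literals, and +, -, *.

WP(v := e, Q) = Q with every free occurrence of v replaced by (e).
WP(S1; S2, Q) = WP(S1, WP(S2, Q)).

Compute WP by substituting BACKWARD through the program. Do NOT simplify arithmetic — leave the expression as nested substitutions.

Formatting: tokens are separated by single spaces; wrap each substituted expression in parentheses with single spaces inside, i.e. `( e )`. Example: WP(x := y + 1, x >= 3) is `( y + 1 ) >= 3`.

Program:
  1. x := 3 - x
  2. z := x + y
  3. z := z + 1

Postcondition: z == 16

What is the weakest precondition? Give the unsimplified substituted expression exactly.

Answer: ( ( ( 3 - x ) + y ) + 1 ) == 16

Derivation:
post: z == 16
stmt 3: z := z + 1  -- replace 1 occurrence(s) of z with (z + 1)
  => ( z + 1 ) == 16
stmt 2: z := x + y  -- replace 1 occurrence(s) of z with (x + y)
  => ( ( x + y ) + 1 ) == 16
stmt 1: x := 3 - x  -- replace 1 occurrence(s) of x with (3 - x)
  => ( ( ( 3 - x ) + y ) + 1 ) == 16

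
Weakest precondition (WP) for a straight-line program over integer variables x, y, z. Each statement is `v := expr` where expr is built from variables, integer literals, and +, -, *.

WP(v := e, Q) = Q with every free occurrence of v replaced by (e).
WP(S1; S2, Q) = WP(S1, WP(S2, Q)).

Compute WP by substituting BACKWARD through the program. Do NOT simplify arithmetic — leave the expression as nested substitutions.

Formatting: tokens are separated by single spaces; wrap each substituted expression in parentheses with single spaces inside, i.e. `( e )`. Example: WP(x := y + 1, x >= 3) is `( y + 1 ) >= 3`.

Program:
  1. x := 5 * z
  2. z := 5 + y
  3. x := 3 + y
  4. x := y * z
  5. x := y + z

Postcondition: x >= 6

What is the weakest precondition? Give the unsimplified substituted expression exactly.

Answer: ( y + ( 5 + y ) ) >= 6

Derivation:
post: x >= 6
stmt 5: x := y + z  -- replace 1 occurrence(s) of x with (y + z)
  => ( y + z ) >= 6
stmt 4: x := y * z  -- replace 0 occurrence(s) of x with (y * z)
  => ( y + z ) >= 6
stmt 3: x := 3 + y  -- replace 0 occurrence(s) of x with (3 + y)
  => ( y + z ) >= 6
stmt 2: z := 5 + y  -- replace 1 occurrence(s) of z with (5 + y)
  => ( y + ( 5 + y ) ) >= 6
stmt 1: x := 5 * z  -- replace 0 occurrence(s) of x with (5 * z)
  => ( y + ( 5 + y ) ) >= 6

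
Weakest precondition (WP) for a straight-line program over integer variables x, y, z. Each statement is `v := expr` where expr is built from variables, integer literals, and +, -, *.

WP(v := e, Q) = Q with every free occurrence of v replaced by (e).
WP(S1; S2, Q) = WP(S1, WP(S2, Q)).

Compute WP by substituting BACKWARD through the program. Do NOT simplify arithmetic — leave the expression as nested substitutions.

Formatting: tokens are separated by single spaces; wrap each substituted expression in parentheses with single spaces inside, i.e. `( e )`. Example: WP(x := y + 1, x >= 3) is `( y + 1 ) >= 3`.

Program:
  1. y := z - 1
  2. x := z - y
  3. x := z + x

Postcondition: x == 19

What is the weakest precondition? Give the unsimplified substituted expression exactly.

Answer: ( z + ( z - ( z - 1 ) ) ) == 19

Derivation:
post: x == 19
stmt 3: x := z + x  -- replace 1 occurrence(s) of x with (z + x)
  => ( z + x ) == 19
stmt 2: x := z - y  -- replace 1 occurrence(s) of x with (z - y)
  => ( z + ( z - y ) ) == 19
stmt 1: y := z - 1  -- replace 1 occurrence(s) of y with (z - 1)
  => ( z + ( z - ( z - 1 ) ) ) == 19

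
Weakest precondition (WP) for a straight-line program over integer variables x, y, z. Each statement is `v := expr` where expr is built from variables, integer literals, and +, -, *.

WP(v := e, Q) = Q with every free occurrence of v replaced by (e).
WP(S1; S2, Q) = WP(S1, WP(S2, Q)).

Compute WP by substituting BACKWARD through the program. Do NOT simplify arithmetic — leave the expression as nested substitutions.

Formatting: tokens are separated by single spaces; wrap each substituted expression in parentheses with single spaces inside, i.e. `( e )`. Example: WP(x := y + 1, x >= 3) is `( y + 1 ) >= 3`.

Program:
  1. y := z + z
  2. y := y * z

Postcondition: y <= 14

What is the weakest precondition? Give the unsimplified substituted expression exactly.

post: y <= 14
stmt 2: y := y * z  -- replace 1 occurrence(s) of y with (y * z)
  => ( y * z ) <= 14
stmt 1: y := z + z  -- replace 1 occurrence(s) of y with (z + z)
  => ( ( z + z ) * z ) <= 14

Answer: ( ( z + z ) * z ) <= 14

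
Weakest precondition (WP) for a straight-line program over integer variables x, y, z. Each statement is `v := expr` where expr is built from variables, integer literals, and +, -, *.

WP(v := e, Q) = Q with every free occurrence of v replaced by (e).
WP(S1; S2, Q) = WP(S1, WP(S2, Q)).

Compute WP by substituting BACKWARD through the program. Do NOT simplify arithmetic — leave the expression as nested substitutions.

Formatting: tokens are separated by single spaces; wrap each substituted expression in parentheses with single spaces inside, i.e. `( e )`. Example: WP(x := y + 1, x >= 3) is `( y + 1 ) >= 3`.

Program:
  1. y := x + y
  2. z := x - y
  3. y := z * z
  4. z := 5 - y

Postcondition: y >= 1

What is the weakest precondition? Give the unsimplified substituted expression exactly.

Answer: ( ( x - ( x + y ) ) * ( x - ( x + y ) ) ) >= 1

Derivation:
post: y >= 1
stmt 4: z := 5 - y  -- replace 0 occurrence(s) of z with (5 - y)
  => y >= 1
stmt 3: y := z * z  -- replace 1 occurrence(s) of y with (z * z)
  => ( z * z ) >= 1
stmt 2: z := x - y  -- replace 2 occurrence(s) of z with (x - y)
  => ( ( x - y ) * ( x - y ) ) >= 1
stmt 1: y := x + y  -- replace 2 occurrence(s) of y with (x + y)
  => ( ( x - ( x + y ) ) * ( x - ( x + y ) ) ) >= 1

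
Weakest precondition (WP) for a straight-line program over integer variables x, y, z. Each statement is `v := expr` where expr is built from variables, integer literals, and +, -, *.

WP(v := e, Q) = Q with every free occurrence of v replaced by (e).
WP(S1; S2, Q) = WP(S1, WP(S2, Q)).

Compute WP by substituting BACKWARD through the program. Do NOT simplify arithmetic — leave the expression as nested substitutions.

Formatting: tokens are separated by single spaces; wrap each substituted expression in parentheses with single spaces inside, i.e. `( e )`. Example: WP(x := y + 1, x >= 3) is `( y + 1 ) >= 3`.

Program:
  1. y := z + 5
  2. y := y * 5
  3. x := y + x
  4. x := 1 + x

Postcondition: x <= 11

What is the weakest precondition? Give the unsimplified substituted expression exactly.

post: x <= 11
stmt 4: x := 1 + x  -- replace 1 occurrence(s) of x with (1 + x)
  => ( 1 + x ) <= 11
stmt 3: x := y + x  -- replace 1 occurrence(s) of x with (y + x)
  => ( 1 + ( y + x ) ) <= 11
stmt 2: y := y * 5  -- replace 1 occurrence(s) of y with (y * 5)
  => ( 1 + ( ( y * 5 ) + x ) ) <= 11
stmt 1: y := z + 5  -- replace 1 occurrence(s) of y with (z + 5)
  => ( 1 + ( ( ( z + 5 ) * 5 ) + x ) ) <= 11

Answer: ( 1 + ( ( ( z + 5 ) * 5 ) + x ) ) <= 11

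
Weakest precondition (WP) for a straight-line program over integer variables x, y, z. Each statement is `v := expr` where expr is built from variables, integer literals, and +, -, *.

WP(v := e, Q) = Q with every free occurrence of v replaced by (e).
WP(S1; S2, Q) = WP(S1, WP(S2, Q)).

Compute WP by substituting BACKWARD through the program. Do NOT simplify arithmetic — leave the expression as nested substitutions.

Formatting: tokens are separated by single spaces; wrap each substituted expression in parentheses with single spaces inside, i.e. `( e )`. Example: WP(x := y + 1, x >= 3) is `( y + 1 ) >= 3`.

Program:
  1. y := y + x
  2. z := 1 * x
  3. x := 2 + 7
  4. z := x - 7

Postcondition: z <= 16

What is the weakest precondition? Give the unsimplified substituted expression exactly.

post: z <= 16
stmt 4: z := x - 7  -- replace 1 occurrence(s) of z with (x - 7)
  => ( x - 7 ) <= 16
stmt 3: x := 2 + 7  -- replace 1 occurrence(s) of x with (2 + 7)
  => ( ( 2 + 7 ) - 7 ) <= 16
stmt 2: z := 1 * x  -- replace 0 occurrence(s) of z with (1 * x)
  => ( ( 2 + 7 ) - 7 ) <= 16
stmt 1: y := y + x  -- replace 0 occurrence(s) of y with (y + x)
  => ( ( 2 + 7 ) - 7 ) <= 16

Answer: ( ( 2 + 7 ) - 7 ) <= 16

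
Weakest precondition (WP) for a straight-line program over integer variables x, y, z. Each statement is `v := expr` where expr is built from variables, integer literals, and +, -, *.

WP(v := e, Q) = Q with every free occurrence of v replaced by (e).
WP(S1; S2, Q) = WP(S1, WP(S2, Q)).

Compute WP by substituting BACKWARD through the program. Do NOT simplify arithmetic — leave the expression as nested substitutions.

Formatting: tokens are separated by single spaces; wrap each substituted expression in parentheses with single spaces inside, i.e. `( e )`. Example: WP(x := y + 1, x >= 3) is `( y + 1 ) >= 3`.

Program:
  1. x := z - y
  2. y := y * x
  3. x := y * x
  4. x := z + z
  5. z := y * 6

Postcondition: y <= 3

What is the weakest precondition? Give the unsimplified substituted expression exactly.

post: y <= 3
stmt 5: z := y * 6  -- replace 0 occurrence(s) of z with (y * 6)
  => y <= 3
stmt 4: x := z + z  -- replace 0 occurrence(s) of x with (z + z)
  => y <= 3
stmt 3: x := y * x  -- replace 0 occurrence(s) of x with (y * x)
  => y <= 3
stmt 2: y := y * x  -- replace 1 occurrence(s) of y with (y * x)
  => ( y * x ) <= 3
stmt 1: x := z - y  -- replace 1 occurrence(s) of x with (z - y)
  => ( y * ( z - y ) ) <= 3

Answer: ( y * ( z - y ) ) <= 3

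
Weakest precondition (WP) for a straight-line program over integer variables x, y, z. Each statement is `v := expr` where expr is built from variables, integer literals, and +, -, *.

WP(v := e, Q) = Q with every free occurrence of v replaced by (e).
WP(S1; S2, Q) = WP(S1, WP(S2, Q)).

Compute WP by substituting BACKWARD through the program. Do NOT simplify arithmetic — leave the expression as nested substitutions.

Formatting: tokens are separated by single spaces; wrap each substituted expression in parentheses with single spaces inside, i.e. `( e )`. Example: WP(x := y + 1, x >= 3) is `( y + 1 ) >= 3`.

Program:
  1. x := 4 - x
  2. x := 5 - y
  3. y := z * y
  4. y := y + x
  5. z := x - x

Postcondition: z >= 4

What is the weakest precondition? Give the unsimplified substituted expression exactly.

post: z >= 4
stmt 5: z := x - x  -- replace 1 occurrence(s) of z with (x - x)
  => ( x - x ) >= 4
stmt 4: y := y + x  -- replace 0 occurrence(s) of y with (y + x)
  => ( x - x ) >= 4
stmt 3: y := z * y  -- replace 0 occurrence(s) of y with (z * y)
  => ( x - x ) >= 4
stmt 2: x := 5 - y  -- replace 2 occurrence(s) of x with (5 - y)
  => ( ( 5 - y ) - ( 5 - y ) ) >= 4
stmt 1: x := 4 - x  -- replace 0 occurrence(s) of x with (4 - x)
  => ( ( 5 - y ) - ( 5 - y ) ) >= 4

Answer: ( ( 5 - y ) - ( 5 - y ) ) >= 4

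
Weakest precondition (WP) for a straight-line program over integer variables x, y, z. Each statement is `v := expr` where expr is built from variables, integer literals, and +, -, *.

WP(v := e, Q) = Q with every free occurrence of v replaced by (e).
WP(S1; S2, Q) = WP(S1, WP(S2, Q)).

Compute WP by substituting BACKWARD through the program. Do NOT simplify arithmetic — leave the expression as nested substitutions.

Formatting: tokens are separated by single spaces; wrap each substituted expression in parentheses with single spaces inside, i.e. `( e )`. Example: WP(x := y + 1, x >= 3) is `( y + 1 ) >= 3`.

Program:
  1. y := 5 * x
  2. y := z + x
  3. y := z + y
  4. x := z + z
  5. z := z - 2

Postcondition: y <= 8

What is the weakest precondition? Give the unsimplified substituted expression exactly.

Answer: ( z + ( z + x ) ) <= 8

Derivation:
post: y <= 8
stmt 5: z := z - 2  -- replace 0 occurrence(s) of z with (z - 2)
  => y <= 8
stmt 4: x := z + z  -- replace 0 occurrence(s) of x with (z + z)
  => y <= 8
stmt 3: y := z + y  -- replace 1 occurrence(s) of y with (z + y)
  => ( z + y ) <= 8
stmt 2: y := z + x  -- replace 1 occurrence(s) of y with (z + x)
  => ( z + ( z + x ) ) <= 8
stmt 1: y := 5 * x  -- replace 0 occurrence(s) of y with (5 * x)
  => ( z + ( z + x ) ) <= 8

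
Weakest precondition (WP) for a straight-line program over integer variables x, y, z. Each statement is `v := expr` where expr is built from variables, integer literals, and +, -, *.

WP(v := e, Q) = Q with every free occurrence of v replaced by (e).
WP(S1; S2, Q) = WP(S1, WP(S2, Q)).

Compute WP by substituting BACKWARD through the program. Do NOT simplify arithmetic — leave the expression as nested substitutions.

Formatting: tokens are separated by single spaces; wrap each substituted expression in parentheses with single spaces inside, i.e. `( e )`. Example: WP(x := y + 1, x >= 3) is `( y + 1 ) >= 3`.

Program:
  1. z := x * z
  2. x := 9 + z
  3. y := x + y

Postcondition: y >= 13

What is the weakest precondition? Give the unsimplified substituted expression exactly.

post: y >= 13
stmt 3: y := x + y  -- replace 1 occurrence(s) of y with (x + y)
  => ( x + y ) >= 13
stmt 2: x := 9 + z  -- replace 1 occurrence(s) of x with (9 + z)
  => ( ( 9 + z ) + y ) >= 13
stmt 1: z := x * z  -- replace 1 occurrence(s) of z with (x * z)
  => ( ( 9 + ( x * z ) ) + y ) >= 13

Answer: ( ( 9 + ( x * z ) ) + y ) >= 13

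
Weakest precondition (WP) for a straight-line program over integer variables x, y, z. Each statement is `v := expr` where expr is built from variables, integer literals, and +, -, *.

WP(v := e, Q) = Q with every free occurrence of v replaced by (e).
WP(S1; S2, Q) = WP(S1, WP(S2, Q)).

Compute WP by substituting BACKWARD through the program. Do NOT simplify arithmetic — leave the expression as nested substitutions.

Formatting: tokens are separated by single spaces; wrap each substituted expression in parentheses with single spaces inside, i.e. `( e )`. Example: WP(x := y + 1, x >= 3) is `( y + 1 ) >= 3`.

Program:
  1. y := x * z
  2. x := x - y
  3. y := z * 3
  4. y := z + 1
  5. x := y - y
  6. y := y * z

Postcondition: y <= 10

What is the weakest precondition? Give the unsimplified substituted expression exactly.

post: y <= 10
stmt 6: y := y * z  -- replace 1 occurrence(s) of y with (y * z)
  => ( y * z ) <= 10
stmt 5: x := y - y  -- replace 0 occurrence(s) of x with (y - y)
  => ( y * z ) <= 10
stmt 4: y := z + 1  -- replace 1 occurrence(s) of y with (z + 1)
  => ( ( z + 1 ) * z ) <= 10
stmt 3: y := z * 3  -- replace 0 occurrence(s) of y with (z * 3)
  => ( ( z + 1 ) * z ) <= 10
stmt 2: x := x - y  -- replace 0 occurrence(s) of x with (x - y)
  => ( ( z + 1 ) * z ) <= 10
stmt 1: y := x * z  -- replace 0 occurrence(s) of y with (x * z)
  => ( ( z + 1 ) * z ) <= 10

Answer: ( ( z + 1 ) * z ) <= 10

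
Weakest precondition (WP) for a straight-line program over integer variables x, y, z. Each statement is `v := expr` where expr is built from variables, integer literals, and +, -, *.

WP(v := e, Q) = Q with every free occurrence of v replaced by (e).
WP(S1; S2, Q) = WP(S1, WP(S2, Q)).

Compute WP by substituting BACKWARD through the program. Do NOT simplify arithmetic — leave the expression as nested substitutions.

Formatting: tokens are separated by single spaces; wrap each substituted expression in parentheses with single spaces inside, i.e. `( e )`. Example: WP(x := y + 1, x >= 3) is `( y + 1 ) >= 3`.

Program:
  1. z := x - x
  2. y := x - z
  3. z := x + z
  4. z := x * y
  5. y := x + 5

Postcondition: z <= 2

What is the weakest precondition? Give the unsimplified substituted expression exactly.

Answer: ( x * ( x - ( x - x ) ) ) <= 2

Derivation:
post: z <= 2
stmt 5: y := x + 5  -- replace 0 occurrence(s) of y with (x + 5)
  => z <= 2
stmt 4: z := x * y  -- replace 1 occurrence(s) of z with (x * y)
  => ( x * y ) <= 2
stmt 3: z := x + z  -- replace 0 occurrence(s) of z with (x + z)
  => ( x * y ) <= 2
stmt 2: y := x - z  -- replace 1 occurrence(s) of y with (x - z)
  => ( x * ( x - z ) ) <= 2
stmt 1: z := x - x  -- replace 1 occurrence(s) of z with (x - x)
  => ( x * ( x - ( x - x ) ) ) <= 2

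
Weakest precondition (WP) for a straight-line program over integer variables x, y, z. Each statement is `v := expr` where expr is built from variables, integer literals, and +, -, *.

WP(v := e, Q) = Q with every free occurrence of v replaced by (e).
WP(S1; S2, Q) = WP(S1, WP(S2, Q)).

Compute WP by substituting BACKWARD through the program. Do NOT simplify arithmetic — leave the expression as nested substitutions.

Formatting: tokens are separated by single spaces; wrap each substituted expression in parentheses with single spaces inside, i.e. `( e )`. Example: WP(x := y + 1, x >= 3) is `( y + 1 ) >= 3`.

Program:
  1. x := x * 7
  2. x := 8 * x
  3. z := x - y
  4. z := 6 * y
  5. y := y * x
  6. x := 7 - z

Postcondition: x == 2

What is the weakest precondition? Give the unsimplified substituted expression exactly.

post: x == 2
stmt 6: x := 7 - z  -- replace 1 occurrence(s) of x with (7 - z)
  => ( 7 - z ) == 2
stmt 5: y := y * x  -- replace 0 occurrence(s) of y with (y * x)
  => ( 7 - z ) == 2
stmt 4: z := 6 * y  -- replace 1 occurrence(s) of z with (6 * y)
  => ( 7 - ( 6 * y ) ) == 2
stmt 3: z := x - y  -- replace 0 occurrence(s) of z with (x - y)
  => ( 7 - ( 6 * y ) ) == 2
stmt 2: x := 8 * x  -- replace 0 occurrence(s) of x with (8 * x)
  => ( 7 - ( 6 * y ) ) == 2
stmt 1: x := x * 7  -- replace 0 occurrence(s) of x with (x * 7)
  => ( 7 - ( 6 * y ) ) == 2

Answer: ( 7 - ( 6 * y ) ) == 2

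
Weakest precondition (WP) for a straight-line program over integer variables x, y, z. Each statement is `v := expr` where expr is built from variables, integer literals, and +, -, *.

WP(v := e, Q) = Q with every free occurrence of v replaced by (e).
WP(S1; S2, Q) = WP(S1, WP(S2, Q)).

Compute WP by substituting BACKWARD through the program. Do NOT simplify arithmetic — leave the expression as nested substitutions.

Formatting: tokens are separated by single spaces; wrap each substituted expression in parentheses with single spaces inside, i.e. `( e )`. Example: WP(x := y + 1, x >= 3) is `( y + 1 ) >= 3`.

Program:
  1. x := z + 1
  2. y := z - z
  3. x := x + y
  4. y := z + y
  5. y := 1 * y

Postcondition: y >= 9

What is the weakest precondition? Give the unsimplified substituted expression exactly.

post: y >= 9
stmt 5: y := 1 * y  -- replace 1 occurrence(s) of y with (1 * y)
  => ( 1 * y ) >= 9
stmt 4: y := z + y  -- replace 1 occurrence(s) of y with (z + y)
  => ( 1 * ( z + y ) ) >= 9
stmt 3: x := x + y  -- replace 0 occurrence(s) of x with (x + y)
  => ( 1 * ( z + y ) ) >= 9
stmt 2: y := z - z  -- replace 1 occurrence(s) of y with (z - z)
  => ( 1 * ( z + ( z - z ) ) ) >= 9
stmt 1: x := z + 1  -- replace 0 occurrence(s) of x with (z + 1)
  => ( 1 * ( z + ( z - z ) ) ) >= 9

Answer: ( 1 * ( z + ( z - z ) ) ) >= 9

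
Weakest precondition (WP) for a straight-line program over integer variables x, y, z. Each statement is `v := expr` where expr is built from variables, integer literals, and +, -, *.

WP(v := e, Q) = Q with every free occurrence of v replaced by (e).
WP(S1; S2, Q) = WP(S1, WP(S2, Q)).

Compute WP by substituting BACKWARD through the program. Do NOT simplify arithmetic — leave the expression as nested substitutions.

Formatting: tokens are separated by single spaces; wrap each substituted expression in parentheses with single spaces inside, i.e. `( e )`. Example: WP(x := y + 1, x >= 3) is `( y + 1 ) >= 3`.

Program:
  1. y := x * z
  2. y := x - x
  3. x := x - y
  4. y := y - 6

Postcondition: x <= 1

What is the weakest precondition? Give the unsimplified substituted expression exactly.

Answer: ( x - ( x - x ) ) <= 1

Derivation:
post: x <= 1
stmt 4: y := y - 6  -- replace 0 occurrence(s) of y with (y - 6)
  => x <= 1
stmt 3: x := x - y  -- replace 1 occurrence(s) of x with (x - y)
  => ( x - y ) <= 1
stmt 2: y := x - x  -- replace 1 occurrence(s) of y with (x - x)
  => ( x - ( x - x ) ) <= 1
stmt 1: y := x * z  -- replace 0 occurrence(s) of y with (x * z)
  => ( x - ( x - x ) ) <= 1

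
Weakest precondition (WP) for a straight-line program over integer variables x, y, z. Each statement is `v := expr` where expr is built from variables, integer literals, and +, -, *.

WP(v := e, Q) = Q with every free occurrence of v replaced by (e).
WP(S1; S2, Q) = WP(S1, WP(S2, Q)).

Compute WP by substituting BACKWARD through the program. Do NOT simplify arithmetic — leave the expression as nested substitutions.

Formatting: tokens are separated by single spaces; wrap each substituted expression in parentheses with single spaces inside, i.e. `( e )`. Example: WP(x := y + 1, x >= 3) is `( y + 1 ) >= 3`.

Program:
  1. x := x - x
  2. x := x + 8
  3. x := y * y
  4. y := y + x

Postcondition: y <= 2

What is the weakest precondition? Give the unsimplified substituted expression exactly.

Answer: ( y + ( y * y ) ) <= 2

Derivation:
post: y <= 2
stmt 4: y := y + x  -- replace 1 occurrence(s) of y with (y + x)
  => ( y + x ) <= 2
stmt 3: x := y * y  -- replace 1 occurrence(s) of x with (y * y)
  => ( y + ( y * y ) ) <= 2
stmt 2: x := x + 8  -- replace 0 occurrence(s) of x with (x + 8)
  => ( y + ( y * y ) ) <= 2
stmt 1: x := x - x  -- replace 0 occurrence(s) of x with (x - x)
  => ( y + ( y * y ) ) <= 2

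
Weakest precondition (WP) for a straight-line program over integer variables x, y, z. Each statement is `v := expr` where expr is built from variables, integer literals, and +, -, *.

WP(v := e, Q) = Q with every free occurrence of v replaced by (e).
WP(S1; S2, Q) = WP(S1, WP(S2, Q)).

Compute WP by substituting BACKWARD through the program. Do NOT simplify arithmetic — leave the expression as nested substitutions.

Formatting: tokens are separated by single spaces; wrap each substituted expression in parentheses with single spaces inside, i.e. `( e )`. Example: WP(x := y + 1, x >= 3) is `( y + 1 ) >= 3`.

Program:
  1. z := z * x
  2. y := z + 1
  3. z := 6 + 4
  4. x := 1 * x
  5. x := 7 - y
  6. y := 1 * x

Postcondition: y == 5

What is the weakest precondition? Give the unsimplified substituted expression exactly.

post: y == 5
stmt 6: y := 1 * x  -- replace 1 occurrence(s) of y with (1 * x)
  => ( 1 * x ) == 5
stmt 5: x := 7 - y  -- replace 1 occurrence(s) of x with (7 - y)
  => ( 1 * ( 7 - y ) ) == 5
stmt 4: x := 1 * x  -- replace 0 occurrence(s) of x with (1 * x)
  => ( 1 * ( 7 - y ) ) == 5
stmt 3: z := 6 + 4  -- replace 0 occurrence(s) of z with (6 + 4)
  => ( 1 * ( 7 - y ) ) == 5
stmt 2: y := z + 1  -- replace 1 occurrence(s) of y with (z + 1)
  => ( 1 * ( 7 - ( z + 1 ) ) ) == 5
stmt 1: z := z * x  -- replace 1 occurrence(s) of z with (z * x)
  => ( 1 * ( 7 - ( ( z * x ) + 1 ) ) ) == 5

Answer: ( 1 * ( 7 - ( ( z * x ) + 1 ) ) ) == 5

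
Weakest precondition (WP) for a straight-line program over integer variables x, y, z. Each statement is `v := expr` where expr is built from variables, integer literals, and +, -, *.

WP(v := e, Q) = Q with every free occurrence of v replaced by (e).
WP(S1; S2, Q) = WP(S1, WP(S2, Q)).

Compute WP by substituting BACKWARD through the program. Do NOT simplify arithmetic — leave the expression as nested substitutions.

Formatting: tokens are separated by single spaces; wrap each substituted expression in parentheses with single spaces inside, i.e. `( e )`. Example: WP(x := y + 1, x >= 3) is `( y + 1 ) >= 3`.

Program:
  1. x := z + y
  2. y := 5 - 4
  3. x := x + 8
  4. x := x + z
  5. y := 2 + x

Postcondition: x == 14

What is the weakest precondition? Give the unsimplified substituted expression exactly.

post: x == 14
stmt 5: y := 2 + x  -- replace 0 occurrence(s) of y with (2 + x)
  => x == 14
stmt 4: x := x + z  -- replace 1 occurrence(s) of x with (x + z)
  => ( x + z ) == 14
stmt 3: x := x + 8  -- replace 1 occurrence(s) of x with (x + 8)
  => ( ( x + 8 ) + z ) == 14
stmt 2: y := 5 - 4  -- replace 0 occurrence(s) of y with (5 - 4)
  => ( ( x + 8 ) + z ) == 14
stmt 1: x := z + y  -- replace 1 occurrence(s) of x with (z + y)
  => ( ( ( z + y ) + 8 ) + z ) == 14

Answer: ( ( ( z + y ) + 8 ) + z ) == 14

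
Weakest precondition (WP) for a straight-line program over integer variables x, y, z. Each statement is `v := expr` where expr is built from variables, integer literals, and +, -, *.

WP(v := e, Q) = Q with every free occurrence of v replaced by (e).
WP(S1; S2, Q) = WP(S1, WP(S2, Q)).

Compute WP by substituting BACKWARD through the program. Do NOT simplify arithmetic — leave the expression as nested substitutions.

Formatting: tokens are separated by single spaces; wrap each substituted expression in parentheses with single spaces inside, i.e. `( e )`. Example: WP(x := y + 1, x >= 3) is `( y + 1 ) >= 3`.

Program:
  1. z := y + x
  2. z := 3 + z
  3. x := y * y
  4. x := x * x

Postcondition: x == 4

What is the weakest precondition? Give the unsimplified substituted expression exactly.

post: x == 4
stmt 4: x := x * x  -- replace 1 occurrence(s) of x with (x * x)
  => ( x * x ) == 4
stmt 3: x := y * y  -- replace 2 occurrence(s) of x with (y * y)
  => ( ( y * y ) * ( y * y ) ) == 4
stmt 2: z := 3 + z  -- replace 0 occurrence(s) of z with (3 + z)
  => ( ( y * y ) * ( y * y ) ) == 4
stmt 1: z := y + x  -- replace 0 occurrence(s) of z with (y + x)
  => ( ( y * y ) * ( y * y ) ) == 4

Answer: ( ( y * y ) * ( y * y ) ) == 4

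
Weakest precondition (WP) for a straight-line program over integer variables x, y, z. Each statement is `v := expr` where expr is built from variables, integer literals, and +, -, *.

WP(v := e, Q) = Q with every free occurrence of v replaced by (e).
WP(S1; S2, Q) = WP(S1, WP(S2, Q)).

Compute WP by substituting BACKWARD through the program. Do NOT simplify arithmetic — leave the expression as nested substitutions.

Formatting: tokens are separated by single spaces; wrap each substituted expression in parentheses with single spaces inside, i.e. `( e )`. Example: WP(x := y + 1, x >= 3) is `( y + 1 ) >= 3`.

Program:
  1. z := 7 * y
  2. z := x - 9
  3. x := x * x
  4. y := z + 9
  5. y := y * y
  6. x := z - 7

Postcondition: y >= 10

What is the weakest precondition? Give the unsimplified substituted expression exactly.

post: y >= 10
stmt 6: x := z - 7  -- replace 0 occurrence(s) of x with (z - 7)
  => y >= 10
stmt 5: y := y * y  -- replace 1 occurrence(s) of y with (y * y)
  => ( y * y ) >= 10
stmt 4: y := z + 9  -- replace 2 occurrence(s) of y with (z + 9)
  => ( ( z + 9 ) * ( z + 9 ) ) >= 10
stmt 3: x := x * x  -- replace 0 occurrence(s) of x with (x * x)
  => ( ( z + 9 ) * ( z + 9 ) ) >= 10
stmt 2: z := x - 9  -- replace 2 occurrence(s) of z with (x - 9)
  => ( ( ( x - 9 ) + 9 ) * ( ( x - 9 ) + 9 ) ) >= 10
stmt 1: z := 7 * y  -- replace 0 occurrence(s) of z with (7 * y)
  => ( ( ( x - 9 ) + 9 ) * ( ( x - 9 ) + 9 ) ) >= 10

Answer: ( ( ( x - 9 ) + 9 ) * ( ( x - 9 ) + 9 ) ) >= 10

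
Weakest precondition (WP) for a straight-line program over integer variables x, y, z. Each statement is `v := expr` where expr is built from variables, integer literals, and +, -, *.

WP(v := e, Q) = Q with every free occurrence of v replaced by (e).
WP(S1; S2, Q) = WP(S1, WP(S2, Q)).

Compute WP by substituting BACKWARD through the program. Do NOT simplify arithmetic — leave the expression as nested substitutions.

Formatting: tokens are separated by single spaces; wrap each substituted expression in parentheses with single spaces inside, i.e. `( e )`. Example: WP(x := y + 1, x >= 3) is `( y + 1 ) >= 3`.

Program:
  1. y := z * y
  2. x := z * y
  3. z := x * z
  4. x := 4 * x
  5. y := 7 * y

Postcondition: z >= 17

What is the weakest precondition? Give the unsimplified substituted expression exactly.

Answer: ( ( z * ( z * y ) ) * z ) >= 17

Derivation:
post: z >= 17
stmt 5: y := 7 * y  -- replace 0 occurrence(s) of y with (7 * y)
  => z >= 17
stmt 4: x := 4 * x  -- replace 0 occurrence(s) of x with (4 * x)
  => z >= 17
stmt 3: z := x * z  -- replace 1 occurrence(s) of z with (x * z)
  => ( x * z ) >= 17
stmt 2: x := z * y  -- replace 1 occurrence(s) of x with (z * y)
  => ( ( z * y ) * z ) >= 17
stmt 1: y := z * y  -- replace 1 occurrence(s) of y with (z * y)
  => ( ( z * ( z * y ) ) * z ) >= 17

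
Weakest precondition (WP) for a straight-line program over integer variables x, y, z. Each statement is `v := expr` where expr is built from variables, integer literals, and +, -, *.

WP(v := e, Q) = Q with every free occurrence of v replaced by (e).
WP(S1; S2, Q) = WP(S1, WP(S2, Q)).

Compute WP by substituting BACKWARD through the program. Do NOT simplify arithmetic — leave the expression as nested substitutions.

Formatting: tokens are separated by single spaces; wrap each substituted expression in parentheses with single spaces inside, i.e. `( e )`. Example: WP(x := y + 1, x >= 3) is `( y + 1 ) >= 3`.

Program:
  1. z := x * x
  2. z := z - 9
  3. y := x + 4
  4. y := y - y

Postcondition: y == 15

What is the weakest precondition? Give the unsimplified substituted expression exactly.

post: y == 15
stmt 4: y := y - y  -- replace 1 occurrence(s) of y with (y - y)
  => ( y - y ) == 15
stmt 3: y := x + 4  -- replace 2 occurrence(s) of y with (x + 4)
  => ( ( x + 4 ) - ( x + 4 ) ) == 15
stmt 2: z := z - 9  -- replace 0 occurrence(s) of z with (z - 9)
  => ( ( x + 4 ) - ( x + 4 ) ) == 15
stmt 1: z := x * x  -- replace 0 occurrence(s) of z with (x * x)
  => ( ( x + 4 ) - ( x + 4 ) ) == 15

Answer: ( ( x + 4 ) - ( x + 4 ) ) == 15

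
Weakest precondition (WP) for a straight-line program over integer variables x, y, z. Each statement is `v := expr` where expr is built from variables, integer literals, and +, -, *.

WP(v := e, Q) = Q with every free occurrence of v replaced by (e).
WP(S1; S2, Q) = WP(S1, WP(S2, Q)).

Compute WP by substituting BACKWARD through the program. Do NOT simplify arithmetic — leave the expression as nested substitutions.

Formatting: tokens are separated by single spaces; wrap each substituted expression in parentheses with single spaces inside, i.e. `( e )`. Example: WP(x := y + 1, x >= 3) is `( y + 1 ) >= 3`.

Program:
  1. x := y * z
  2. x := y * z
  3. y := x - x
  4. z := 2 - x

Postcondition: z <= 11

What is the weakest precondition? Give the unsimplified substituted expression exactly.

Answer: ( 2 - ( y * z ) ) <= 11

Derivation:
post: z <= 11
stmt 4: z := 2 - x  -- replace 1 occurrence(s) of z with (2 - x)
  => ( 2 - x ) <= 11
stmt 3: y := x - x  -- replace 0 occurrence(s) of y with (x - x)
  => ( 2 - x ) <= 11
stmt 2: x := y * z  -- replace 1 occurrence(s) of x with (y * z)
  => ( 2 - ( y * z ) ) <= 11
stmt 1: x := y * z  -- replace 0 occurrence(s) of x with (y * z)
  => ( 2 - ( y * z ) ) <= 11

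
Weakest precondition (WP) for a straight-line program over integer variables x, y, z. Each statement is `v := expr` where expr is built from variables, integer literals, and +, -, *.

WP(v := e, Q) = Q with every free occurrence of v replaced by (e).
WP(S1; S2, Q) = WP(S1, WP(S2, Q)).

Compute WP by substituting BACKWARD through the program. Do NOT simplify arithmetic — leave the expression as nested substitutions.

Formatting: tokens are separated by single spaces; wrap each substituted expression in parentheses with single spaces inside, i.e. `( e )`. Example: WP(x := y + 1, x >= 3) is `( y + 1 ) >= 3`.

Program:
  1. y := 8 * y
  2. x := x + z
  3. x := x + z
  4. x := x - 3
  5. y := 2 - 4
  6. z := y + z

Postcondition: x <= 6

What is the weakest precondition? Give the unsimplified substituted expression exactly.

post: x <= 6
stmt 6: z := y + z  -- replace 0 occurrence(s) of z with (y + z)
  => x <= 6
stmt 5: y := 2 - 4  -- replace 0 occurrence(s) of y with (2 - 4)
  => x <= 6
stmt 4: x := x - 3  -- replace 1 occurrence(s) of x with (x - 3)
  => ( x - 3 ) <= 6
stmt 3: x := x + z  -- replace 1 occurrence(s) of x with (x + z)
  => ( ( x + z ) - 3 ) <= 6
stmt 2: x := x + z  -- replace 1 occurrence(s) of x with (x + z)
  => ( ( ( x + z ) + z ) - 3 ) <= 6
stmt 1: y := 8 * y  -- replace 0 occurrence(s) of y with (8 * y)
  => ( ( ( x + z ) + z ) - 3 ) <= 6

Answer: ( ( ( x + z ) + z ) - 3 ) <= 6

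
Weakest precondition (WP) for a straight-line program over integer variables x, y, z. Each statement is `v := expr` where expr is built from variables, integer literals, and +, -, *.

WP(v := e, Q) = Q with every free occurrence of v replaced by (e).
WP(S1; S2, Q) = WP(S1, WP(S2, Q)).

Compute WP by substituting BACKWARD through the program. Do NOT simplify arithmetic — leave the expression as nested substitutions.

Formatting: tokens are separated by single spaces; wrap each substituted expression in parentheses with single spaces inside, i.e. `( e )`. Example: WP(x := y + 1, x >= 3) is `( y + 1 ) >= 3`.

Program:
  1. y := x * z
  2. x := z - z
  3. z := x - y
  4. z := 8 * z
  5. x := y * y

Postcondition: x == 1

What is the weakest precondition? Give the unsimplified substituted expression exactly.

post: x == 1
stmt 5: x := y * y  -- replace 1 occurrence(s) of x with (y * y)
  => ( y * y ) == 1
stmt 4: z := 8 * z  -- replace 0 occurrence(s) of z with (8 * z)
  => ( y * y ) == 1
stmt 3: z := x - y  -- replace 0 occurrence(s) of z with (x - y)
  => ( y * y ) == 1
stmt 2: x := z - z  -- replace 0 occurrence(s) of x with (z - z)
  => ( y * y ) == 1
stmt 1: y := x * z  -- replace 2 occurrence(s) of y with (x * z)
  => ( ( x * z ) * ( x * z ) ) == 1

Answer: ( ( x * z ) * ( x * z ) ) == 1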